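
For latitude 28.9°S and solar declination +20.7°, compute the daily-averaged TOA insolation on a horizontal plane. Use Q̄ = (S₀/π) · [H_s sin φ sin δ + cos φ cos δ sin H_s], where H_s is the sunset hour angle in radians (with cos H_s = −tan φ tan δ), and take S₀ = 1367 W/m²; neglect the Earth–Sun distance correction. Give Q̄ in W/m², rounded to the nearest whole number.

247 W/m²

cos H_s = −tan(-28.9°) · tan(20.7°) = 0.2086, so H_s = arccos(0.2086) = 77.96°. In radians, H_s = 1.3607.
H_s sin φ sin δ = 1.3607 × -0.4833 × 0.3535 = -0.2325.
cos φ cos δ sin H_s = 0.8755 × 0.9354 × 0.9780 = 0.8009.
Q̄ = (1367/π) × (-0.2325 + 0.8009) = 435.13 × 0.5684 = 247.33 W/m².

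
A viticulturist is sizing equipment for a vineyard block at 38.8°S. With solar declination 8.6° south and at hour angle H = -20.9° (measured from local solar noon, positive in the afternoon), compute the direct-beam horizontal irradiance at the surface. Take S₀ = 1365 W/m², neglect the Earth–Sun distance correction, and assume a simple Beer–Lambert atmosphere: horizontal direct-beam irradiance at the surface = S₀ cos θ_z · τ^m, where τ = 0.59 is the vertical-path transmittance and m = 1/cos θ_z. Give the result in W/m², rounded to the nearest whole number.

581 W/m²

With φ = -38.8°, δ = -8.6°, H = -20.90°: sin φ sin δ = 0.0937, cos φ cos δ cos H = 0.7199, so cos θ_z = 0.8136.
Air mass m = 1/cos θ_z = 1/0.8136 = 1.229; τ^m = 0.59^1.229 = 0.5229.
Surface direct beam = 1365 × 0.8136 × 0.5229 = 580.71 W/m².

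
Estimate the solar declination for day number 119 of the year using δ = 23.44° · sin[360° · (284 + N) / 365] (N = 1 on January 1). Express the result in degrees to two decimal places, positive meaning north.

360 × (284 + 119) / 365 = 397.479°; sin(397.479°) = 0.6085.
δ = 23.44 × 0.6085 = 14.263° ≈ +14.26°.

+14.26°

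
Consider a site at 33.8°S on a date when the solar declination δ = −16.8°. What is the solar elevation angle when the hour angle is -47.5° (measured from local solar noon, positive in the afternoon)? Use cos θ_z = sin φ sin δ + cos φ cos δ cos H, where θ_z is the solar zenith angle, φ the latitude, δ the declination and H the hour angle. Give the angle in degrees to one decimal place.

44.3°

cos θ_z = sin(-33.8°) sin(-16.8°) + cos(-33.8°) cos(-16.8°) cos(-47.50°) = 0.1608 + 0.5374 = 0.6982.
θ_z = arccos(0.6982) = 45.72°, so the elevation is 90° − 45.72° = 44.28°.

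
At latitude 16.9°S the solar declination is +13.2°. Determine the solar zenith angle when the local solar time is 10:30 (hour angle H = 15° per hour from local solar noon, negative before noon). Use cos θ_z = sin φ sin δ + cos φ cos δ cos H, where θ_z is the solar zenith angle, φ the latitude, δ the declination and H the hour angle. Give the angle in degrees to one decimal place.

Hour angle H = 15° × (10.5 − 12) = -22.50°.
With φ = -16.9°, δ = 13.2°, H = -22.50°: sin φ sin δ = -0.0664, cos φ cos δ cos H = 0.8606, so cos θ_z = 0.7942.
θ_z = arccos(0.7942) = 37.42°.

37.4°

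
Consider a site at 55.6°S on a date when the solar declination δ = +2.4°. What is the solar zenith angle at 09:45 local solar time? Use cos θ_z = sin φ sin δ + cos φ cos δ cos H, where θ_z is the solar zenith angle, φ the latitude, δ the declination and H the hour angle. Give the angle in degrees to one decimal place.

Hour angle H = 15° × (9.75 − 12) = -33.75°.
cos θ_z = sin(-55.6°) sin(2.4°) + cos(-55.6°) cos(2.4°) cos(-33.75°) = -0.0346 + 0.4693 = 0.4347.
θ_z = arccos(0.4347) = 64.23°.

64.2°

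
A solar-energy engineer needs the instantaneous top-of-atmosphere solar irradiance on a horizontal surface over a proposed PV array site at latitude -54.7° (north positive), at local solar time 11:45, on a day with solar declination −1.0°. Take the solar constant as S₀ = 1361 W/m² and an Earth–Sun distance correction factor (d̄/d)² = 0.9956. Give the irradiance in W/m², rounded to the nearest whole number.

Hour angle H = 15° × (11.75 − 12) = -3.75°.
cos θ_z = sin φ sin δ + cos φ cos δ cos H = (-0.8161)(-0.0175) + (0.5779)(0.9998)(0.9979) = 0.5909.
Top-of-atmosphere irradiance = S₀ (d̄/d)² cos θ_z = 1361 × 0.9956 × 0.5909 = 800.68 W/m².

801 W/m²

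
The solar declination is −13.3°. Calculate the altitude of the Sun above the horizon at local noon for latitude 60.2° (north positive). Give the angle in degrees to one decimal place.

16.5°

At local solar noon the hour angle is zero, so the elevation is 90° − |φ − δ| = 90° − |60.2° − (-13.3°)| = 90° − 73.5° = 16.5°.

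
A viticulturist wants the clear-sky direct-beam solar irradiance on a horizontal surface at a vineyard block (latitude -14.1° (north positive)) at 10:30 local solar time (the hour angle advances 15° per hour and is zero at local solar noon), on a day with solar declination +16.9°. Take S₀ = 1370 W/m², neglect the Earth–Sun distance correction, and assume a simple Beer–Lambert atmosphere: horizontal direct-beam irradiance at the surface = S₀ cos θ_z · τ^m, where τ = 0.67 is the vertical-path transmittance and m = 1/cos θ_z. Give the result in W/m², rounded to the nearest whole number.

Hour angle H = 15° × (10.5 − 12) = -22.50°.
With φ = -14.1°, δ = 16.9°, H = -22.50°: sin φ sin δ = -0.0708, cos φ cos δ cos H = 0.8573, so cos θ_z = 0.7865.
Air mass m = 1/cos θ_z = 1/0.7865 = 1.271; τ^m = 0.67^1.271 = 0.6011.
Surface direct beam = 1370 × 0.7865 × 0.6011 = 647.69 W/m².

648 W/m²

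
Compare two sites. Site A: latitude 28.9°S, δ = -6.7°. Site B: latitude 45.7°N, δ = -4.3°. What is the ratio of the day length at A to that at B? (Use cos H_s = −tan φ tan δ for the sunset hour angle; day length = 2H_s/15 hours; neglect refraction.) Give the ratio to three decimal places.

A: H_s = arccos(−tan -28.9° · tan -6.7°) = 93.72°, so 2H_s/15 = 12.4960 h.
B: H_s = arccos(−tan 45.7° · tan -4.3°) = 85.58°, so 2H_s/15 = 11.4107 h.
Ratio A/B = 12.4960 / 11.4107 = 1.0951.

1.095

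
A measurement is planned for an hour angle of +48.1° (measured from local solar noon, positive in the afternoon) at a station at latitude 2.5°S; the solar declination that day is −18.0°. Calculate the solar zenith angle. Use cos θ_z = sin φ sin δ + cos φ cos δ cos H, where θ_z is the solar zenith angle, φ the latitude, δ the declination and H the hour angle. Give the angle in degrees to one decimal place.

cos θ_z = sin(-2.5°) sin(-18.0°) + cos(-2.5°) cos(-18.0°) cos(48.10°) = 0.0135 + 0.6345 = 0.6480.
θ_z = arccos(0.6480) = 49.61°.

49.6°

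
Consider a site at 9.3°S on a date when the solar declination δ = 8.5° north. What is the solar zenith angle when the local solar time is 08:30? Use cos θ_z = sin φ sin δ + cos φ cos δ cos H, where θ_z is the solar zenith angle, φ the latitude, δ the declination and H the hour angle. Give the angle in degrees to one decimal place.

Hour angle H = 15° × (8.5 − 12) = -52.50°.
With φ = -9.3°, δ = 8.5°, H = -52.50°: sin φ sin δ = -0.0239, cos φ cos δ cos H = 0.5942, so cos θ_z = 0.5703.
θ_z = arccos(0.5703) = 55.23°.

55.2°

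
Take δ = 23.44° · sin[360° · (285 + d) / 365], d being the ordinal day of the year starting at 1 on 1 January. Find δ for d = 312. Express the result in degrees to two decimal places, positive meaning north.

360 × (285 + 312) / 365 = 588.822°; sin(588.822°) = -0.7527.
δ = 23.44 × -0.7527 = -17.643° ≈ -17.64°.

-17.64°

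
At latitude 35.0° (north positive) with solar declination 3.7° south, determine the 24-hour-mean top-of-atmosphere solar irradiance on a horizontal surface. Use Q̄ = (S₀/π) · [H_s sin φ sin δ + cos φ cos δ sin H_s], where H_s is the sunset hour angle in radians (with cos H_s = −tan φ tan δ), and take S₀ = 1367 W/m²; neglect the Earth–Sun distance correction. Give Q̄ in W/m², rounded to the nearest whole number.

−tan φ tan δ = −(0.7002)(-0.0647) = 0.0453; H_s = arccos(0.0453) = 87.40°. In radians, H_s = 1.5254.
H_s sin φ sin δ = 1.5254 × 0.5736 × -0.0645 = -0.0564.
cos φ cos δ sin H_s = 0.8192 × 0.9979 × 0.9990 = 0.8167.
Q̄ = (1367/π) × (-0.0564 + 0.8167) = 435.13 × 0.7603 = 330.83 W/m².

331 W/m²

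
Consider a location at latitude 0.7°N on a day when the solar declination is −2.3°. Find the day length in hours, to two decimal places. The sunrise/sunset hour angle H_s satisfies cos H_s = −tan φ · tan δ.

12.00 hours

−tan φ tan δ = −(0.0122)(-0.0402) = 0.0005; H_s = arccos(0.0005) = 89.97°.
Day length = 2 H_s / 15° h⁻¹ = 179.94° / 15 = 11.996 h.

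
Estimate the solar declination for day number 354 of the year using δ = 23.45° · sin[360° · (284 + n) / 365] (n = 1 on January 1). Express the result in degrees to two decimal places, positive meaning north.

360 × (284 + 354) / 365 = 629.260°; sin(629.260°) = -0.9999.
δ = 23.45 × -0.9999 = -23.448° ≈ -23.45°.

-23.45°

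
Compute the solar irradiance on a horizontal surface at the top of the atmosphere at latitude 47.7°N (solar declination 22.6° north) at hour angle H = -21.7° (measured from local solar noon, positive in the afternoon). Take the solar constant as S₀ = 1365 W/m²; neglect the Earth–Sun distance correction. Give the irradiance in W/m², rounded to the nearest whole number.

cos θ_z = sin(47.7°) sin(22.6°) + cos(47.7°) cos(22.6°) cos(-21.70°) = 0.2842 + 0.5773 = 0.8615.
Top-of-atmosphere irradiance = S₀ cos θ_z = 1365 × 0.8615 = 1175.95 W/m².

1176 W/m²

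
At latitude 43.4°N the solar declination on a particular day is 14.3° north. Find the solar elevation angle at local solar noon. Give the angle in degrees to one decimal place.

60.9°

At local solar noon the hour angle is zero, so the elevation is 90° − |φ − δ| = 90° − |43.4° − (14.3°)| = 90° − 29.1° = 60.9°.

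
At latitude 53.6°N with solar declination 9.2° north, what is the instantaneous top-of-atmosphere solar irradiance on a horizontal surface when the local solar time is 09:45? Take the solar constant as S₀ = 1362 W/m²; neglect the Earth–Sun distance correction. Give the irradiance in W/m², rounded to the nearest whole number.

Hour angle H = 15° × (9.75 − 12) = -33.75°.
cos θ_z = sin φ sin δ + cos φ cos δ cos H = (0.8049)(0.1599) + (0.5934)(0.9871)(0.8315) = 0.6158.
Top-of-atmosphere irradiance = S₀ cos θ_z = 1362 × 0.6158 = 838.72 W/m².

839 W/m²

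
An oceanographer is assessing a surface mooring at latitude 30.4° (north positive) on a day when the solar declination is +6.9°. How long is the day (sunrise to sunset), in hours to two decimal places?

12.54 hours

−tan φ tan δ = −(0.5867)(0.1210) = -0.0710; H_s = arccos(-0.0710) = 94.07°.
Day length = 2 H_s / 15° h⁻¹ = 188.14° / 15 = 12.543 h.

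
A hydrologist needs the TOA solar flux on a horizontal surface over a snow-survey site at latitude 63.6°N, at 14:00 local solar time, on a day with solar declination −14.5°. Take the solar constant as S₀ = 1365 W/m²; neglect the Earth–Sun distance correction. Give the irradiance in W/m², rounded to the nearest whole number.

Hour angle H = 15° × (14 − 12) = 30.00°.
With φ = 63.6°, δ = -14.5°, H = 30.00°: sin φ sin δ = -0.2243, cos φ cos δ cos H = 0.3728, so cos θ_z = 0.1485.
Top-of-atmosphere irradiance = S₀ cos θ_z = 1365 × 0.1485 = 202.70 W/m².

203 W/m²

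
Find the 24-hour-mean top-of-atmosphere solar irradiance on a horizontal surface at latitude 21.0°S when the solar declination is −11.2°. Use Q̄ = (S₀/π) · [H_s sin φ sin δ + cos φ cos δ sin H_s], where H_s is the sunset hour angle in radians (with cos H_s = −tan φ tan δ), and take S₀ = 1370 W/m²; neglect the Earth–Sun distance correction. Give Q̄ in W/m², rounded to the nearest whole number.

448 W/m²

The sunset hour angle satisfies cos H_s = −tan φ tan δ = -0.0760, giving H_s = 94.36°. In radians, H_s = 1.6469.
H_s sin φ sin δ = 1.6469 × -0.3584 × -0.1942 = 0.1146.
cos φ cos δ sin H_s = 0.9336 × 0.9810 × 0.9971 = 0.9132.
Q̄ = (1370/π) × (0.1146 + 0.9132) = 436.08 × 1.0278 = 448.20 W/m².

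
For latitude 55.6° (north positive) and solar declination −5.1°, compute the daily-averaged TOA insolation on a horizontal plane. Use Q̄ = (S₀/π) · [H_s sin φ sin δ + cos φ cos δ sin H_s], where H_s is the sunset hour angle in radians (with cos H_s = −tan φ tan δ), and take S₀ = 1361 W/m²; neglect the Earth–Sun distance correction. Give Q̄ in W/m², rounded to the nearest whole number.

196 W/m²

The sunset hour angle satisfies cos H_s = −tan φ tan δ = 0.1303, giving H_s = 82.51°. In radians, H_s = 1.4401.
H_s sin φ sin δ = 1.4401 × 0.8251 × -0.0889 = -0.1056.
cos φ cos δ sin H_s = 0.5650 × 0.9960 × 0.9915 = 0.5580.
Q̄ = (1361/π) × (-0.1056 + 0.5580) = 433.22 × 0.4524 = 195.99 W/m².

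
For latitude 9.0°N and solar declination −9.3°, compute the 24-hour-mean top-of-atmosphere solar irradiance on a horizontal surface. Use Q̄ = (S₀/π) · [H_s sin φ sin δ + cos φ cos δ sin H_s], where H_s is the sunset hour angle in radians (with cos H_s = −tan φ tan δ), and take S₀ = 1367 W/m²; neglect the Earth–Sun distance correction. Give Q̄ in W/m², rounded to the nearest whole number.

407 W/m²

−tan φ tan δ = −(0.1584)(-0.1638) = 0.0259; H_s = arccos(0.0259) = 88.52°. In radians, H_s = 1.5450.
H_s sin φ sin δ = 1.5450 × 0.1564 × -0.1616 = -0.0390.
cos φ cos δ sin H_s = 0.9877 × 0.9869 × 0.9997 = 0.9745.
Q̄ = (1367/π) × (-0.0390 + 0.9745) = 435.13 × 0.9355 = 407.06 W/m².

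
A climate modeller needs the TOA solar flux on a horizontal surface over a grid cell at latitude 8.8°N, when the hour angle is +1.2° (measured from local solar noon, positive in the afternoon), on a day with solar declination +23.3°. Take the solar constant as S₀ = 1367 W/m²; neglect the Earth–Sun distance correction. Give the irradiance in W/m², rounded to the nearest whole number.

1323 W/m²

cos θ_z = sin(8.8°) sin(23.3°) + cos(8.8°) cos(23.3°) cos(1.20°) = 0.0605 + 0.9074 = 0.9679.
Top-of-atmosphere irradiance = S₀ cos θ_z = 1367 × 0.9679 = 1323.12 W/m².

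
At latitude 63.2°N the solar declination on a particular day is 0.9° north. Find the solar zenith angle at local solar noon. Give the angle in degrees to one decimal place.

At local solar noon the hour angle is zero, so the zenith angle is |φ − δ| = |63.2° − (0.9°)| = 62.3°.

62.3°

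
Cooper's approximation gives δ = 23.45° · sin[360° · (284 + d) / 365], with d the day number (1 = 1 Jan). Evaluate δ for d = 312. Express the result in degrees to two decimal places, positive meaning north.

360 × (284 + 312) / 365 = 587.836°; sin(587.836°) = -0.7412.
δ = 23.45 × -0.7412 = -17.381° ≈ -17.38°.

-17.38°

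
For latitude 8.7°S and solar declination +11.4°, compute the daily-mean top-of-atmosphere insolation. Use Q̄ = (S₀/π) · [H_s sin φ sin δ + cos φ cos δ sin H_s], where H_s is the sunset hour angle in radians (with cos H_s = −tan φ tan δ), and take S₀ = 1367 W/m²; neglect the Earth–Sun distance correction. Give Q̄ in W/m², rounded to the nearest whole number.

The sunset hour angle satisfies cos H_s = −tan φ tan δ = 0.0309, giving H_s = 88.23°. In radians, H_s = 1.5399.
H_s sin φ sin δ = 1.5399 × -0.1513 × 0.1977 = -0.0461.
cos φ cos δ sin H_s = 0.9885 × 0.9803 × 0.9995 = 0.9685.
Q̄ = (1367/π) × (-0.0461 + 0.9685) = 435.13 × 0.9224 = 401.36 W/m².

401 W/m²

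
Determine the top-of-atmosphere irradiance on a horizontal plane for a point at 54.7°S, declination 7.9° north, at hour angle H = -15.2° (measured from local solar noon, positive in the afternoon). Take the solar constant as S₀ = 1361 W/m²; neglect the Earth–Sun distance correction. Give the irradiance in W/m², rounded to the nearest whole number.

599 W/m²

cos θ_z = sin(-54.7°) sin(7.9°) + cos(-54.7°) cos(7.9°) cos(-15.20°) = -0.1122 + 0.5523 = 0.4401.
Top-of-atmosphere irradiance = S₀ cos θ_z = 1361 × 0.4401 = 598.98 W/m².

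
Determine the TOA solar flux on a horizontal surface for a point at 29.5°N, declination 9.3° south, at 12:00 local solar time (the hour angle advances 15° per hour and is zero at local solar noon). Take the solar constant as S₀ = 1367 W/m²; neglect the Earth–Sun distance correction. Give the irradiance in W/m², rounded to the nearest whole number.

Hour angle H = 15° × (12 − 12) = 0.00°.
With φ = 29.5°, δ = -9.3°, H = 0.00°: sin φ sin δ = -0.0796, cos φ cos δ cos H = 0.8589, so cos θ_z = 0.7793.
Top-of-atmosphere irradiance = S₀ cos θ_z = 1367 × 0.7793 = 1065.30 W/m².

1065 W/m²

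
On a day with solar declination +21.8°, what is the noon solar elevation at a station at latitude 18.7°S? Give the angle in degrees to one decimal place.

49.5°

At local solar noon the hour angle is zero, so the elevation is 90° − |φ − δ| = 90° − |-18.7° − (21.8°)| = 90° − 40.5° = 49.5°.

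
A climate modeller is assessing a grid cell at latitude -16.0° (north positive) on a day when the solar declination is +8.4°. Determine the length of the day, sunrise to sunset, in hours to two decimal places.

11.68 hours

−tan φ tan δ = −(-0.2867)(0.1477) = 0.0423; H_s = arccos(0.0423) = 87.58°.
Day length = 2 H_s / 15° h⁻¹ = 175.16° / 15 = 11.677 h.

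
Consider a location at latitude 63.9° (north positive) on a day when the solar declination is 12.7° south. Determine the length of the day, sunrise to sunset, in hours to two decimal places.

8.35 hours

The sunset hour angle satisfies cos H_s = −tan φ tan δ = 0.4600, giving H_s = 62.61°.
Day length = 2 H_s / 15° h⁻¹ = 125.22° / 15 = 8.348 h.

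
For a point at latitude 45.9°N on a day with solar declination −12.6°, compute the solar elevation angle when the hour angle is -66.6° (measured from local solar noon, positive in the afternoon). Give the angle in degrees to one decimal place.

cos θ_z = sin(45.9°) sin(-12.6°) + cos(45.9°) cos(-12.6°) cos(-66.60°) = -0.1567 + 0.2697 = 0.1130.
θ_z = arccos(0.1130) = 83.51°, so the elevation is 90° − 83.51° = 6.49°.

6.5°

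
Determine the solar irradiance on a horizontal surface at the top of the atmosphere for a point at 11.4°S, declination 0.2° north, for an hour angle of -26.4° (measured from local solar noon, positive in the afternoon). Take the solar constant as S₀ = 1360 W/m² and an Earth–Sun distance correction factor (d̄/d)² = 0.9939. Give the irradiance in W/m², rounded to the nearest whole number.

1186 W/m²

cos θ_z = sin φ sin δ + cos φ cos δ cos H = (-0.1977)(0.0035) + (0.9803)(1.0000)(0.8957) = 0.8774.
Top-of-atmosphere irradiance = S₀ (d̄/d)² cos θ_z = 1360 × 0.9939 × 0.8774 = 1185.99 W/m².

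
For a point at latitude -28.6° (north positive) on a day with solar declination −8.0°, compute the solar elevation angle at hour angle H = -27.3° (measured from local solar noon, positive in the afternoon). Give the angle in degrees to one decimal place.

57.1°

With φ = -28.6°, δ = -8.0°, H = -27.30°: sin φ sin δ = 0.0666, cos φ cos δ cos H = 0.7726, so cos θ_z = 0.8392.
θ_z = arccos(0.8392) = 32.94°, so the elevation is 90° − 32.94° = 57.06°.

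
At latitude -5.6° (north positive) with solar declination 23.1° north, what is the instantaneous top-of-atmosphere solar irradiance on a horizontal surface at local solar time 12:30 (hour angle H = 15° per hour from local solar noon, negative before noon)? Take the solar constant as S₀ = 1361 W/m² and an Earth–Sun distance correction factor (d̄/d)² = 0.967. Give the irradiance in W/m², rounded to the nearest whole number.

1144 W/m²

Hour angle H = 15° × (12.5 − 12) = 7.50°.
cos θ_z = sin(-5.6°) sin(23.1°) + cos(-5.6°) cos(23.1°) cos(7.50°) = -0.0383 + 0.9076 = 0.8693.
Top-of-atmosphere irradiance = S₀ (d̄/d)² cos θ_z = 1361 × 0.967 × 0.8693 = 1144.07 W/m².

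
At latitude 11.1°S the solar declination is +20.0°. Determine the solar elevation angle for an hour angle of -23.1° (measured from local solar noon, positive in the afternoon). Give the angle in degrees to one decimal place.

With φ = -11.1°, δ = 20.0°, H = -23.10°: sin φ sin δ = -0.0658, cos φ cos δ cos H = 0.8482, so cos θ_z = 0.7824.
θ_z = arccos(0.7824) = 38.52°, so the elevation is 90° − 38.52° = 51.48°.

51.5°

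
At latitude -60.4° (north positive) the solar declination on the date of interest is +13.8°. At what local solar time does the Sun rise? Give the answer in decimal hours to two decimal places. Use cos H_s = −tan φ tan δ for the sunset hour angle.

7.71 h

−tan φ tan δ = −(-1.7603)(0.2456) = 0.4323; H_s = arccos(0.4323) = 64.39°.
Sunrise is at 12 − H_s/15 = 12 − 4.293 = 7.707 h local solar time.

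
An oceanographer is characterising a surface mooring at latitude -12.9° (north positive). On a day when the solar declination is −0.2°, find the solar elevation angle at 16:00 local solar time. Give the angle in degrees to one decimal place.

29.2°

Hour angle H = 15° × (16 − 12) = 60.00°.
With φ = -12.9°, δ = -0.2°, H = 60.00°: sin φ sin δ = 0.0008, cos φ cos δ cos H = 0.4874, so cos θ_z = 0.4882.
θ_z = arccos(0.4882) = 60.78°, so the elevation is 90° − 60.78° = 29.22°.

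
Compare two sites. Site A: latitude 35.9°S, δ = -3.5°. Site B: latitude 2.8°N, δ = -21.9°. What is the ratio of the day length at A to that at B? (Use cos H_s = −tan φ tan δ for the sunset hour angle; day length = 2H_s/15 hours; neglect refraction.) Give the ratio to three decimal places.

1.041

A: H_s = arccos(−tan -35.9° · tan -3.5°) = 92.54°, so 2H_s/15 = 12.3387 h.
B: H_s = arccos(−tan 2.8° · tan -21.9°) = 88.87°, so 2H_s/15 = 11.8493 h.
Ratio A/B = 12.3387 / 11.8493 = 1.0413.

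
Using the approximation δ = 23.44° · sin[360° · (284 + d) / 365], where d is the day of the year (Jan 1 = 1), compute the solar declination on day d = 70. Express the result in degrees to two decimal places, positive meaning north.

360 × (284 + 70) / 365 = 349.151°; sin(349.151°) = -0.1882.
δ = 23.44 × -0.1882 = -4.411° ≈ -4.41°.

-4.41°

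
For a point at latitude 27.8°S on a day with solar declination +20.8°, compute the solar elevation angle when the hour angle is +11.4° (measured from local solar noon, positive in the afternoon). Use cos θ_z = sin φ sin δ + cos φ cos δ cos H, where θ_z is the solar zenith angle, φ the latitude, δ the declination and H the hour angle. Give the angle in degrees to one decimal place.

cos θ_z = sin φ sin δ + cos φ cos δ cos H = (-0.4664)(0.3551) + (0.8846)(0.9348)(0.9803) = 0.6450.
θ_z = arccos(0.6450) = 49.83°, so the elevation is 90° − 49.83° = 40.17°.

40.2°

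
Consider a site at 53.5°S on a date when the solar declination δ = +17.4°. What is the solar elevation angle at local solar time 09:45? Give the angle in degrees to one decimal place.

Hour angle H = 15° × (9.75 − 12) = -33.75°.
With φ = -53.5°, δ = 17.4°, H = -33.75°: sin φ sin δ = -0.2404, cos φ cos δ cos H = 0.4719, so cos θ_z = 0.2315.
θ_z = arccos(0.2315) = 76.61°, so the elevation is 90° − 76.61° = 13.39°.

13.4°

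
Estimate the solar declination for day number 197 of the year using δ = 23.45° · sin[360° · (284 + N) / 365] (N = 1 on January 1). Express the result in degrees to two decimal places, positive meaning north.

+21.35°

360 × (284 + 197) / 365 = 474.411°; sin(474.411°) = 0.9106.
δ = 23.45 × 0.9106 = 21.354° ≈ +21.35°.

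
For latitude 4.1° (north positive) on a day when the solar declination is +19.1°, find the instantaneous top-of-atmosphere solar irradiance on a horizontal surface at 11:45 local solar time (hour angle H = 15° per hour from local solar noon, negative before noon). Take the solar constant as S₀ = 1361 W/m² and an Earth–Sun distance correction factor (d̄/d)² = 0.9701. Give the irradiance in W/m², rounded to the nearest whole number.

Hour angle H = 15° × (11.75 − 12) = -3.75°.
cos θ_z = sin(4.1°) sin(19.1°) + cos(4.1°) cos(19.1°) cos(-3.75°) = 0.0234 + 0.9405 = 0.9639.
Top-of-atmosphere irradiance = S₀ (d̄/d)² cos θ_z = 1361 × 0.9701 × 0.9639 = 1272.64 W/m².

1273 W/m²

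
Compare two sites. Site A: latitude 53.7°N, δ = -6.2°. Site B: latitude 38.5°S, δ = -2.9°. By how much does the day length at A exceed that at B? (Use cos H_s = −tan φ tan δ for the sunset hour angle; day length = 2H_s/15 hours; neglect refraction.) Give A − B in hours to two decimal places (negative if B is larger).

A: H_s = arccos(−tan 53.7° · tan -6.2°) = 81.50°, so 2H_s/15 = 10.8667 h.
B: H_s = arccos(−tan -38.5° · tan -2.9°) = 92.31°, so 2H_s/15 = 12.3080 h.
A − B = 10.8667 − 12.3080 = -1.4413 h.

-1.44 h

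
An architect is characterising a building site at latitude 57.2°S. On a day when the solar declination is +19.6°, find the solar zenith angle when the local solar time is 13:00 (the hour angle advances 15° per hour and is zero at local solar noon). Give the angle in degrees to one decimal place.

Hour angle H = 15° × (13 − 12) = 15.00°.
With φ = -57.2°, δ = 19.6°, H = 15.00°: sin φ sin δ = -0.2820, cos φ cos δ cos H = 0.4929, so cos θ_z = 0.2109.
θ_z = arccos(0.2109) = 77.82°.

77.8°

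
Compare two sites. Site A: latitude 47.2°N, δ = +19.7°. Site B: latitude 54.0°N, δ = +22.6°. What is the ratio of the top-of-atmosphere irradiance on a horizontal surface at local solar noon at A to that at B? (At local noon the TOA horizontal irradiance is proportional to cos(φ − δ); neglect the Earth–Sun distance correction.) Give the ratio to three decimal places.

A: cos θ_z = cos(47.2° − (19.7°)) = 0.8870.
B: cos θ_z = cos(54.0° − (22.6°)) = 0.8536.
Ratio A/B = 0.8870 / 0.8536 = 1.0391.

1.039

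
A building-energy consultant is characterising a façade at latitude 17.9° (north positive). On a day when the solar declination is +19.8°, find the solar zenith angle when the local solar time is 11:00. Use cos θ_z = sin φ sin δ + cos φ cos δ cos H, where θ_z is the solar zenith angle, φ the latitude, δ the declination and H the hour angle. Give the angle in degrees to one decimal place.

14.3°

Hour angle H = 15° × (11 − 12) = -15.00°.
cos θ_z = sin(17.9°) sin(19.8°) + cos(17.9°) cos(19.8°) cos(-15.00°) = 0.1041 + 0.8648 = 0.9689.
θ_z = arccos(0.9689) = 14.33°.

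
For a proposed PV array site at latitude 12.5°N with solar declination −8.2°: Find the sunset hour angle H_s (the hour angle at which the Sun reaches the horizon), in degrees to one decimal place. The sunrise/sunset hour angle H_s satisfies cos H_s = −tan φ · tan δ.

88.2°

−tan φ tan δ = −(0.2217)(-0.1441) = 0.0319; H_s = arccos(0.0319) = 88.17°.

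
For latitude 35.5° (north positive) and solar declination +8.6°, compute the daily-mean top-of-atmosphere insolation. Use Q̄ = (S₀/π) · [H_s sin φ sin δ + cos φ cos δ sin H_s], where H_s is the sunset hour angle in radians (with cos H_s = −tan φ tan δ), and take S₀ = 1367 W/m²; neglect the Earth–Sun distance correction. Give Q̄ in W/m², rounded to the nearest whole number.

412 W/m²

−tan φ tan δ = −(0.7133)(0.1512) = -0.1079; H_s = arccos(-0.1079) = 96.19°. In radians, H_s = 1.6788.
H_s sin φ sin δ = 1.6788 × 0.5807 × 0.1495 = 0.1457.
cos φ cos δ sin H_s = 0.8141 × 0.9888 × 0.9942 = 0.8003.
Q̄ = (1367/π) × (0.1457 + 0.8003) = 435.13 × 0.9460 = 411.63 W/m².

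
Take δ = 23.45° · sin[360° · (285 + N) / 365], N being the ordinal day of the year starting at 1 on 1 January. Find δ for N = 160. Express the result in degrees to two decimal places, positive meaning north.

360 × (285 + 160) / 365 = 438.904°; sin(438.904°) = 0.9813.
δ = 23.45 × 0.9813 = 23.011° ≈ +23.01°.

+23.01°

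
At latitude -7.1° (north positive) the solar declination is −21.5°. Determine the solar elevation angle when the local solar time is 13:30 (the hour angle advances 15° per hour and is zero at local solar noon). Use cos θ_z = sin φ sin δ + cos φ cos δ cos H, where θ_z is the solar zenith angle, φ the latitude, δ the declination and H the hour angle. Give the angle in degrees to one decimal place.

Hour angle H = 15° × (13.5 − 12) = 22.50°.
cos θ_z = sin φ sin δ + cos φ cos δ cos H = (-0.1236)(-0.3665) + (0.9923)(0.9304)(0.9239) = 0.8983.
θ_z = arccos(0.8983) = 26.06°, so the elevation is 90° − 26.06° = 63.94°.

63.9°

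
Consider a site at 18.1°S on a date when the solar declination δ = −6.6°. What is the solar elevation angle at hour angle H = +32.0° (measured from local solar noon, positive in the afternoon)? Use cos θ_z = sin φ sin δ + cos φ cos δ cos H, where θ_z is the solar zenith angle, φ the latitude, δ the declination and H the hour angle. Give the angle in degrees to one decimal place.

56.8°

With φ = -18.1°, δ = -6.6°, H = 32.00°: sin φ sin δ = 0.0357, cos φ cos δ cos H = 0.8007, so cos θ_z = 0.8364.
θ_z = arccos(0.8364) = 33.24°, so the elevation is 90° − 33.24° = 56.76°.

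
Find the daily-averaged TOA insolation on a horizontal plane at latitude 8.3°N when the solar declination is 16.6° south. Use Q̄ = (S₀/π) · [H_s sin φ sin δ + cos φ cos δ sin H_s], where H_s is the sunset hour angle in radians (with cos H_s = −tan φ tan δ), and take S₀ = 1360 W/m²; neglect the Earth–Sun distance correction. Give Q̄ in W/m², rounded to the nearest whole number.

−tan φ tan δ = −(0.1459)(-0.2981) = 0.0435; H_s = arccos(0.0435) = 87.51°. In radians, H_s = 1.5273.
H_s sin φ sin δ = 1.5273 × 0.1444 × -0.2857 = -0.0630.
cos φ cos δ sin H_s = 0.9895 × 0.9583 × 0.9991 = 0.9474.
Q̄ = (1360/π) × (-0.0630 + 0.9474) = 432.90 × 0.8844 = 382.86 W/m².

383 W/m²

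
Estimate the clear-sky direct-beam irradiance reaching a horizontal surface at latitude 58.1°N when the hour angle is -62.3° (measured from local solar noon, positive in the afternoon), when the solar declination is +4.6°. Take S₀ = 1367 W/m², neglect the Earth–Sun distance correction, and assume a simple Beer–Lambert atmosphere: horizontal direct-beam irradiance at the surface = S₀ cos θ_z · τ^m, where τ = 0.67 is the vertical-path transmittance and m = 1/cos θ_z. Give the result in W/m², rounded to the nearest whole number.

119 W/m²

cos θ_z = sin φ sin δ + cos φ cos δ cos H = (0.8490)(0.0802) + (0.5284)(0.9968)(0.4648) = 0.3129.
Air mass m = 1/cos θ_z = 1/0.3129 = 3.196; τ^m = 0.67^3.196 = 0.2781.
Surface direct beam = 1367 × 0.3129 × 0.2781 = 118.95 W/m².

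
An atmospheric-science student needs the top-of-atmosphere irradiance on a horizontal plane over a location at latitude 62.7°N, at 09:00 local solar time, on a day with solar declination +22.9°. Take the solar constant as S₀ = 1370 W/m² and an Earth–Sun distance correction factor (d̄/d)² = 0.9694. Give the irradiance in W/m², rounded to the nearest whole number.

856 W/m²

Hour angle H = 15° × (9 − 12) = -45.00°.
cos θ_z = sin(62.7°) sin(22.9°) + cos(62.7°) cos(22.9°) cos(-45.00°) = 0.3458 + 0.2988 = 0.6446.
Top-of-atmosphere irradiance = S₀ (d̄/d)² cos θ_z = 1370 × 0.9694 × 0.6446 = 856.08 W/m².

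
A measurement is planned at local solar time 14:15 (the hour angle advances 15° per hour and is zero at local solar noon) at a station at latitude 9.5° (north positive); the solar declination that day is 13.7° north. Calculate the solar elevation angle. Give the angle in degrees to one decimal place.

Hour angle H = 15° × (14.25 − 12) = 33.75°.
With φ = 9.5°, δ = 13.7°, H = 33.75°: sin φ sin δ = 0.0391, cos φ cos δ cos H = 0.7967, so cos θ_z = 0.8358.
θ_z = arccos(0.8358) = 33.30°, so the elevation is 90° − 33.30° = 56.70°.

56.7°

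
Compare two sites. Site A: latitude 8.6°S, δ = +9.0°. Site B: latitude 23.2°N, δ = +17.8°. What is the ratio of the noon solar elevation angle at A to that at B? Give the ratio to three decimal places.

0.856

A: 90° − |-8.6 − (9.0)| = 72.40°.
B: 90° − |23.2 − (17.8)| = 84.60°.
Ratio A/B = 72.4000 / 84.6000 = 0.8558.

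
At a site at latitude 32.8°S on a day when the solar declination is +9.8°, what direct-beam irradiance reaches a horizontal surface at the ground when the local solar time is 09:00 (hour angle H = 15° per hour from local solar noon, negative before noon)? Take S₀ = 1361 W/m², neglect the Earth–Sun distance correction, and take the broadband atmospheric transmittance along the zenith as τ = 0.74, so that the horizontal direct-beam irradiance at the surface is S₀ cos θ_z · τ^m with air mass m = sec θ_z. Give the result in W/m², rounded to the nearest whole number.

365 W/m²

Hour angle H = 15° × (9 − 12) = -45.00°.
With φ = -32.8°, δ = 9.8°, H = -45.00°: sin φ sin δ = -0.0922, cos φ cos δ cos H = 0.5857, so cos θ_z = 0.4935.
Air mass m = 1/cos θ_z = 1/0.4935 = 2.026; τ^m = 0.74^2.026 = 0.5433.
Surface direct beam = 1361 × 0.4935 × 0.5433 = 364.91 W/m².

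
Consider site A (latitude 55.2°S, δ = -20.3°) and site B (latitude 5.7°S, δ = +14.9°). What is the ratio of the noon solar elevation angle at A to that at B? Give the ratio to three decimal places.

0.794

A: 90° − |-55.2 − (-20.3)| = 55.10°.
B: 90° − |-5.7 − (14.9)| = 69.40°.
Ratio A/B = 55.1000 / 69.4000 = 0.7939.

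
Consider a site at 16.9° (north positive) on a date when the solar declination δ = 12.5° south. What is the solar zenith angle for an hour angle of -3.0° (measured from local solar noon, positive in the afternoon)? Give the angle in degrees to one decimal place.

29.5°

cos θ_z = sin(16.9°) sin(-12.5°) + cos(16.9°) cos(-12.5°) cos(-3.00°) = -0.0629 + 0.9329 = 0.8700.
θ_z = arccos(0.8700) = 29.54°.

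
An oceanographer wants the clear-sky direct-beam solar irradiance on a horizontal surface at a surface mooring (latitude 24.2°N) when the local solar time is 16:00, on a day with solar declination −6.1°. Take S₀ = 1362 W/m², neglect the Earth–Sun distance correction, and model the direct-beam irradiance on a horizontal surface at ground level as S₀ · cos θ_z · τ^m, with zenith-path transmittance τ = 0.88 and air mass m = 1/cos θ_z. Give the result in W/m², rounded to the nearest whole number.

409 W/m²

Hour angle H = 15° × (16 − 12) = 60.00°.
cos θ_z = sin(24.2°) sin(-6.1°) + cos(24.2°) cos(-6.1°) cos(60.00°) = -0.0436 + 0.4535 = 0.4099.
Air mass m = 1/cos θ_z = 1/0.4099 = 2.440; τ^m = 0.88^2.440 = 0.7320.
Surface direct beam = 1362 × 0.4099 × 0.7320 = 408.66 W/m².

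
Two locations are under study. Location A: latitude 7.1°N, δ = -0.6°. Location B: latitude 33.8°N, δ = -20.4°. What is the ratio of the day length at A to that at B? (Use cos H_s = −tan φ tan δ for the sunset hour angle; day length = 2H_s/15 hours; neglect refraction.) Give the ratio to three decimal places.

A: H_s = arccos(−tan 7.1° · tan -0.6°) = 89.93°, so 2H_s/15 = 11.9907 h.
B: H_s = arccos(−tan 33.8° · tan -20.4°) = 75.58°, so 2H_s/15 = 10.0773 h.
Ratio A/B = 11.9907 / 10.0773 = 1.1899.

1.190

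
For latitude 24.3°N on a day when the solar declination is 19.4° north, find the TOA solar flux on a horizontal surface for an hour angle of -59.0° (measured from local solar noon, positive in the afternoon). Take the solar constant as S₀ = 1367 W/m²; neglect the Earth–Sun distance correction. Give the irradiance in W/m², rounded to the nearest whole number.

cos θ_z = sin(24.3°) sin(19.4°) + cos(24.3°) cos(19.4°) cos(-59.00°) = 0.1367 + 0.4428 = 0.5795.
Top-of-atmosphere irradiance = S₀ cos θ_z = 1367 × 0.5795 = 792.18 W/m².

792 W/m²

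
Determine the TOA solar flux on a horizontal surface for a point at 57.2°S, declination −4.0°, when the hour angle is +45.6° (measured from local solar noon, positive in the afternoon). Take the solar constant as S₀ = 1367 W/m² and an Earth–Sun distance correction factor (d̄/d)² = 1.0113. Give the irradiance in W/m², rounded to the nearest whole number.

With φ = -57.2°, δ = -4.0°, H = 45.60°: sin φ sin δ = 0.0586, cos φ cos δ cos H = 0.3781, so cos θ_z = 0.4367.
Top-of-atmosphere irradiance = S₀ (d̄/d)² cos θ_z = 1367 × 1.0113 × 0.4367 = 603.71 W/m².

604 W/m²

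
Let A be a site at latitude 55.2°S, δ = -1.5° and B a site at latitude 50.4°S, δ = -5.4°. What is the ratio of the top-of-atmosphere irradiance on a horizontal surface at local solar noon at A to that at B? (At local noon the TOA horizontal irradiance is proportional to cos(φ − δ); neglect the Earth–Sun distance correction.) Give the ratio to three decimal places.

0.837

A: cos θ_z = cos(-55.2° − (-1.5°)) = 0.5920.
B: cos θ_z = cos(-50.4° − (-5.4°)) = 0.7071.
Ratio A/B = 0.5920 / 0.7071 = 0.8372.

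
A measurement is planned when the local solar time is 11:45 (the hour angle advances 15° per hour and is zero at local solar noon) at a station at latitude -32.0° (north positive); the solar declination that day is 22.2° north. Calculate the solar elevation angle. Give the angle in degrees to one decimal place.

Hour angle H = 15° × (11.75 − 12) = -3.75°.
cos θ_z = sin(-32.0°) sin(22.2°) + cos(-32.0°) cos(22.2°) cos(-3.75°) = -0.2002 + 0.7835 = 0.5833.
θ_z = arccos(0.5833) = 54.32°, so the elevation is 90° − 54.32° = 35.68°.

35.7°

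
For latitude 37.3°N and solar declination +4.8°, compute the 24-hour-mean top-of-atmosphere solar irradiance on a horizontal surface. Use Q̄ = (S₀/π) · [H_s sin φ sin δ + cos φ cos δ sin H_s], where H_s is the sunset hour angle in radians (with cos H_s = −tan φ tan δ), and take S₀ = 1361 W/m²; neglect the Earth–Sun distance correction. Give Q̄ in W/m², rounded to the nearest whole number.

379 W/m²

cos H_s = −tan(37.3°) · tan(4.8°) = -0.0640, so H_s = arccos(-0.0640) = 93.67°. In radians, H_s = 1.6348.
H_s sin φ sin δ = 1.6348 × 0.6060 × 0.0837 = 0.0829.
cos φ cos δ sin H_s = 0.7955 × 0.9965 × 0.9980 = 0.7911.
Q̄ = (1361/π) × (0.0829 + 0.7911) = 433.22 × 0.8740 = 378.63 W/m².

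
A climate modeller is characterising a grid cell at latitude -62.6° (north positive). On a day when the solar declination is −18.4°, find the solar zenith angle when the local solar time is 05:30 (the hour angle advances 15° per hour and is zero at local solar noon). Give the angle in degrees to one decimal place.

Hour angle H = 15° × (5.5 − 12) = -97.50°.
cos θ_z = sin(-62.6°) sin(-18.4°) + cos(-62.6°) cos(-18.4°) cos(-97.50°) = 0.2802 + -0.0570 = 0.2232.
θ_z = arccos(0.2232) = 77.10°.

77.1°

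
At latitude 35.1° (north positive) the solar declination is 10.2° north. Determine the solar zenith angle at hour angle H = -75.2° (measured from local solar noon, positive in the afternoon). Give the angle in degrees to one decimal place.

72.1°

cos θ_z = sin(35.1°) sin(10.2°) + cos(35.1°) cos(10.2°) cos(-75.20°) = 0.1018 + 0.2057 = 0.3075.
θ_z = arccos(0.3075) = 72.09°.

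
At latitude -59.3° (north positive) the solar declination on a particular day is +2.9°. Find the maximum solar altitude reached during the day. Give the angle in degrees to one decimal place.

27.8°

At local solar noon the hour angle is zero, so the elevation is 90° − |φ − δ| = 90° − |-59.3° − (2.9°)| = 90° − 62.2° = 27.8°.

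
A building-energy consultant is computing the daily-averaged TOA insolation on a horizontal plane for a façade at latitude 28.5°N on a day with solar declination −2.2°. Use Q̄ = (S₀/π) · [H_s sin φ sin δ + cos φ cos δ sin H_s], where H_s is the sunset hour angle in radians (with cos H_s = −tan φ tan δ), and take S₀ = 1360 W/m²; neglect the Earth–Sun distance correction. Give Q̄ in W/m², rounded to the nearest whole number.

The sunset hour angle satisfies cos H_s = −tan φ tan δ = 0.0209, giving H_s = 88.80°. In radians, H_s = 1.5499.
H_s sin φ sin δ = 1.5499 × 0.4772 × -0.0384 = -0.0284.
cos φ cos δ sin H_s = 0.8788 × 0.9993 × 0.9998 = 0.8780.
Q̄ = (1360/π) × (-0.0284 + 0.8780) = 432.90 × 0.8496 = 367.79 W/m².

368 W/m²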